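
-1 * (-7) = 7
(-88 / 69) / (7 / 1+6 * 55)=-88 / 23253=-0.00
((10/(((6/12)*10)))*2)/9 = 4/9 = 0.44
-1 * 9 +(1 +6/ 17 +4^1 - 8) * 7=-468/ 17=-27.53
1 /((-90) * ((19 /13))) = -13 /1710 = -0.01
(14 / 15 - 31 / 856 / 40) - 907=-93071261 / 102720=-906.07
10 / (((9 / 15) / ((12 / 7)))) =200 / 7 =28.57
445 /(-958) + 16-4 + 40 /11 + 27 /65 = 10676791 /684970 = 15.59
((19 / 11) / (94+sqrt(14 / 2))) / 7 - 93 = -63222683 / 679833 - 19 * sqrt(7) / 679833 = -93.00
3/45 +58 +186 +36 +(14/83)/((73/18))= 25457639/90885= 280.11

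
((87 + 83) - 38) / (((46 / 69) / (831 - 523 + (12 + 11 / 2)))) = 64449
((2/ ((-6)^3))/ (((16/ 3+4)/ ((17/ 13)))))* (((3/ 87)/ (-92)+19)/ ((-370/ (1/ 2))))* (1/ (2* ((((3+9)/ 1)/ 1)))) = 287249/ 206971914240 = 0.00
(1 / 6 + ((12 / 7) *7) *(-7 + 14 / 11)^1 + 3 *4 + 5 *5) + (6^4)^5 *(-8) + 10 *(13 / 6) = -1930451656353251981 / 66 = -29249267520503817.89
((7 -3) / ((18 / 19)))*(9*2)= 76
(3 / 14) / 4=3 / 56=0.05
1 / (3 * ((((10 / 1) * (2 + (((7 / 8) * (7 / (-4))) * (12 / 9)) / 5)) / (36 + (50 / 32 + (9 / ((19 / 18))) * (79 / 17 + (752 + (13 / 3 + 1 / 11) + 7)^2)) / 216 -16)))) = 3110155942067 / 6449632992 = 482.22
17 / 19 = 0.89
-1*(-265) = 265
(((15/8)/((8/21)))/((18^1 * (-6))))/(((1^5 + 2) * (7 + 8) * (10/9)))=-7/7680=-0.00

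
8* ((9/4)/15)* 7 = 42/5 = 8.40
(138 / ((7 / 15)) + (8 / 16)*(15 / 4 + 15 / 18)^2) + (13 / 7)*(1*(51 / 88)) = 6814553 / 22176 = 307.29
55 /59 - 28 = -1597 /59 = -27.07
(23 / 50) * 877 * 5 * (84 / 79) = 847182 / 395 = 2144.76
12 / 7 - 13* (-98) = 8930 / 7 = 1275.71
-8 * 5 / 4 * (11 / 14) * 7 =-55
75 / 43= 1.74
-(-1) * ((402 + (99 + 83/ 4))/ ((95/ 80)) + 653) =20755/ 19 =1092.37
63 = 63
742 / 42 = 53 / 3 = 17.67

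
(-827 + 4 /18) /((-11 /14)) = 104174 /99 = 1052.26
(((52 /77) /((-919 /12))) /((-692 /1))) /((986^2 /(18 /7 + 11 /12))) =0.00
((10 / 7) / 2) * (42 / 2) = 15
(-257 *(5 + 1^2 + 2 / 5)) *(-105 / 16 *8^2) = 690816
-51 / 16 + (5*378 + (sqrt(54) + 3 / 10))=3*sqrt(6) + 150969 / 80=1894.46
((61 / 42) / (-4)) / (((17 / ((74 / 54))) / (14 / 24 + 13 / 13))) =-42883 / 925344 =-0.05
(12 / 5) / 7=12 / 35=0.34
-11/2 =-5.50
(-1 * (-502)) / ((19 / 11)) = 5522 / 19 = 290.63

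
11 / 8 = 1.38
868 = 868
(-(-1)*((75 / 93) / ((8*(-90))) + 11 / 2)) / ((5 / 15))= 24547 / 1488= 16.50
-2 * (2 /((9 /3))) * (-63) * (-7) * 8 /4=-1176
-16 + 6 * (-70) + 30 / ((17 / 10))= -7112 / 17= -418.35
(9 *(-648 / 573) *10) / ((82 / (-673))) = 6541560 / 7831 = 835.34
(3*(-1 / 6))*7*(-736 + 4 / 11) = 28322 / 11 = 2574.73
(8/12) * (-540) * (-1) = 360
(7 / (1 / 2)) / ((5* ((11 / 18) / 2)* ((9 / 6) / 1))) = 336 / 55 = 6.11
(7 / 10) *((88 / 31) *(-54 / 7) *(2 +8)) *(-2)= 9504 / 31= 306.58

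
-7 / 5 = -1.40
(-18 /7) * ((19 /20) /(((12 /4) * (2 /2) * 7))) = -57 /490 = -0.12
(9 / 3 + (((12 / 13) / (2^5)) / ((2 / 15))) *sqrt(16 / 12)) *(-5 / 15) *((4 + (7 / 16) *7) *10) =-565 / 8 - 2825 *sqrt(3) / 832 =-76.51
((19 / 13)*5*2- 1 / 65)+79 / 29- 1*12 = 772 / 145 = 5.32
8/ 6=4/ 3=1.33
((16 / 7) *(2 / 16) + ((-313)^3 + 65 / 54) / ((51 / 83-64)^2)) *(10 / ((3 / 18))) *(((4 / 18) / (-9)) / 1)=1596962498338220 / 141241451463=11306.61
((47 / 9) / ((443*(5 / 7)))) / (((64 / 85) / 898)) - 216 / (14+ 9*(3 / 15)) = 60598583 / 10079136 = 6.01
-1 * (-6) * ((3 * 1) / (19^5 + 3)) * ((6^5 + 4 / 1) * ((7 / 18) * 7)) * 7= 1334270 / 1238051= 1.08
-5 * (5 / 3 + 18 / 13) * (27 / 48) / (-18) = 595 / 1248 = 0.48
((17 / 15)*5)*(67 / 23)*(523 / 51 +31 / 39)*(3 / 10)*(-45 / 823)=-736263 / 246077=-2.99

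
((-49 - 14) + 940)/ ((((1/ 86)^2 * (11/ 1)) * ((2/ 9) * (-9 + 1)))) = -14594157/ 44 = -331685.39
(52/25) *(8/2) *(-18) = -3744/25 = -149.76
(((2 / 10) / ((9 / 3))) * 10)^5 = 32 / 243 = 0.13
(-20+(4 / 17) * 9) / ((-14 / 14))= 304 / 17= 17.88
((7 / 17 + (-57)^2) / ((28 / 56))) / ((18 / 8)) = 441920 / 153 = 2888.37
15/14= 1.07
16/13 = 1.23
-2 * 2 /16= -1 /4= -0.25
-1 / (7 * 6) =-1 / 42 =-0.02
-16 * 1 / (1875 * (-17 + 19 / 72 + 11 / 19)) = 7296 / 13814375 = 0.00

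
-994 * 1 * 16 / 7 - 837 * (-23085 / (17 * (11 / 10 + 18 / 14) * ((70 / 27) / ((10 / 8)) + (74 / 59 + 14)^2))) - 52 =-9229349065223 / 31321176652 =-294.67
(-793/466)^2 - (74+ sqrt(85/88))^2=-5619.53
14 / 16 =0.88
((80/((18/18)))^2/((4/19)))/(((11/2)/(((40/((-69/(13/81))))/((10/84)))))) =-88524800/20493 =-4319.76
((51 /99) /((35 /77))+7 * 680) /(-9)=-71417 /135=-529.01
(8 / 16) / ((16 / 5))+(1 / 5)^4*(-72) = 821 / 20000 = 0.04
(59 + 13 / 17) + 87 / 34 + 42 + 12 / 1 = 3955 / 34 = 116.32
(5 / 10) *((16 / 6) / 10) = 2 / 15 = 0.13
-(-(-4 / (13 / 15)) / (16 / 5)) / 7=-75 / 364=-0.21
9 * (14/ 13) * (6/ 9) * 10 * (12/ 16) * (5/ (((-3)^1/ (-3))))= 3150/ 13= 242.31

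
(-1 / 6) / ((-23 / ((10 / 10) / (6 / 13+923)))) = 13 / 1656690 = 0.00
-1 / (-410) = 1 / 410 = 0.00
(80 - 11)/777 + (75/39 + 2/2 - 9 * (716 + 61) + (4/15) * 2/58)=-10237837682/1464645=-6989.98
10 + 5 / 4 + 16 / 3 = 199 / 12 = 16.58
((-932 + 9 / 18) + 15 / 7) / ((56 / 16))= -13011 / 49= -265.53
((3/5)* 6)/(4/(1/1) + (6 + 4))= 9/35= 0.26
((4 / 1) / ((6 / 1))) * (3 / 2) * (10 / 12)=5 / 6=0.83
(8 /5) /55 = 8 /275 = 0.03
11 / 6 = 1.83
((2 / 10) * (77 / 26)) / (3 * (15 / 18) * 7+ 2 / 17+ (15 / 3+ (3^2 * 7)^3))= 1309 / 552653855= 0.00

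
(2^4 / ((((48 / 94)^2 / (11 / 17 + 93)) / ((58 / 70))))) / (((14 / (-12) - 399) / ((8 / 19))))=-407940448 / 81429915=-5.01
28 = 28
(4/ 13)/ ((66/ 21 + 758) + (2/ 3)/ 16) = 672/ 1662427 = 0.00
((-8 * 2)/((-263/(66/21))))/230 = 176/211715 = 0.00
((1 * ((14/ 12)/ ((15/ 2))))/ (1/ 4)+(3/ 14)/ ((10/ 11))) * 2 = 1081/ 630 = 1.72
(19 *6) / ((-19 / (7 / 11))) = -42 / 11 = -3.82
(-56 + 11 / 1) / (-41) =45 / 41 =1.10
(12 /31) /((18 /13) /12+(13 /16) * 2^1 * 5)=1248 /26567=0.05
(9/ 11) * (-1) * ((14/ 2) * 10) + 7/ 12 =-7483/ 132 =-56.69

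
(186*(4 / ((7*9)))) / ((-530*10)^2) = 31 / 73736250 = 0.00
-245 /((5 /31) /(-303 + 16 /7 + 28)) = 414253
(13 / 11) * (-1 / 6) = -13 / 66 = -0.20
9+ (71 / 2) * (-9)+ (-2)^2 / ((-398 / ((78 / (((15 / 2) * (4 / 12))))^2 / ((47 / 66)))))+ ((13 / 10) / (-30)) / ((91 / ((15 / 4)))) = -324.24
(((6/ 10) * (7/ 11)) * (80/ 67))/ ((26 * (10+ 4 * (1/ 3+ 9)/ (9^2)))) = 20412/ 12177451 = 0.00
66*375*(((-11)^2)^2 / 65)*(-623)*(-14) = 48623774607.69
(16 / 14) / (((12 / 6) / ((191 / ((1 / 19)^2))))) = 39400.57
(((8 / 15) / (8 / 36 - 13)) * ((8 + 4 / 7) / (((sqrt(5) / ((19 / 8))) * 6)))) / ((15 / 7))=-38 * sqrt(5) / 2875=-0.03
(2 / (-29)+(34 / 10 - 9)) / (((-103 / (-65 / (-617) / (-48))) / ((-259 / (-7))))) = -65897 / 14743832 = -0.00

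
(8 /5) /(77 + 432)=8 /2545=0.00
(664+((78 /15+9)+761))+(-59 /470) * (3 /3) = 135273 /94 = 1439.07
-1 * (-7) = 7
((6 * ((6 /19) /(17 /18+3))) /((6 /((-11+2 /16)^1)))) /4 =-2349 /10792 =-0.22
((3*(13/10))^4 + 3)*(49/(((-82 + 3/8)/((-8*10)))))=918628872/81625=11254.26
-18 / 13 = -1.38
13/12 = 1.08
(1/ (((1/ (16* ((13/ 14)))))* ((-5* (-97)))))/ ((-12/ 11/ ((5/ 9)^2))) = -1430/ 164997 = -0.01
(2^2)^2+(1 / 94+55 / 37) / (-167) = 9288009 / 580826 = 15.99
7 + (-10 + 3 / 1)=0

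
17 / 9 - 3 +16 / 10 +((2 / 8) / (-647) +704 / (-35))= -15999331 / 815220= -19.63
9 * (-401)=-3609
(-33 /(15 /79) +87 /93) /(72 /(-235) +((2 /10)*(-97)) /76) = 95708168 /310961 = 307.78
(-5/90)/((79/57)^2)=-361/12482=-0.03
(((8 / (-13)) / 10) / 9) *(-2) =0.01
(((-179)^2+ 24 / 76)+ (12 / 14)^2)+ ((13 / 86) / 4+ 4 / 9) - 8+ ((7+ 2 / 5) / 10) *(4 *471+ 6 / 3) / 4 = 2333531452229 / 72059400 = 32383.44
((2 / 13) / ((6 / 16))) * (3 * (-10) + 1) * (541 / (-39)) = 251024 / 1521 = 165.04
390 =390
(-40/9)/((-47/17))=680/423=1.61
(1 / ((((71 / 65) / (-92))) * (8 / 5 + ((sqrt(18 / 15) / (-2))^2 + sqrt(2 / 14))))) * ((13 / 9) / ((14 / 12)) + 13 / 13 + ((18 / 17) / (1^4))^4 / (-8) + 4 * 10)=-83860155353000 / 43176264471 + 44136923870000 * sqrt(7) / 302233851297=-1555.90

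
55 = 55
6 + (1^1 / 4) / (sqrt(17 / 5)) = sqrt(85) / 68 + 6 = 6.14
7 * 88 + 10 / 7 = 4322 / 7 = 617.43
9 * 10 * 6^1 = 540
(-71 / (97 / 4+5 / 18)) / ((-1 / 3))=7668 / 883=8.68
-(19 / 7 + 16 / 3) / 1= -169 / 21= -8.05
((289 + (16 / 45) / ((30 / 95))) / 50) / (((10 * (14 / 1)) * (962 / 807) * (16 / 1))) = 0.00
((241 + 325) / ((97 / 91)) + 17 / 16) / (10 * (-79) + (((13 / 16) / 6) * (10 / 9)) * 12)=-1486341 / 2201900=-0.68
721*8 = 5768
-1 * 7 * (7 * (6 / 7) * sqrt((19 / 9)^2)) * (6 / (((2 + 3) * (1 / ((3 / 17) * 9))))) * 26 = -373464 / 85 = -4393.69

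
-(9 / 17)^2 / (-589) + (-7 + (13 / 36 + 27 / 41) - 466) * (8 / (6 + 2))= -118583148547 / 251246196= -471.98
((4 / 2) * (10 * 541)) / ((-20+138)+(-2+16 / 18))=24345 / 263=92.57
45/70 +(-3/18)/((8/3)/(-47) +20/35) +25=180069/7112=25.32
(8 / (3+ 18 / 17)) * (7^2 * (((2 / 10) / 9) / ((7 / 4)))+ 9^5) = 361383688 / 3105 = 116387.66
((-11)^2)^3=1771561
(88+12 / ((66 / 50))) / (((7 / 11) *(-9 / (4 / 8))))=-178 / 21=-8.48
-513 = -513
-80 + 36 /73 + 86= 474 /73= 6.49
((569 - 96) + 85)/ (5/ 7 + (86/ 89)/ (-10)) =869085/ 962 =903.41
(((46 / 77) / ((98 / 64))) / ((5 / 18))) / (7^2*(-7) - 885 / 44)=-105984 / 27400555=-0.00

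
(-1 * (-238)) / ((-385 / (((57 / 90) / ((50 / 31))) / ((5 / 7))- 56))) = 642719 / 18750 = 34.28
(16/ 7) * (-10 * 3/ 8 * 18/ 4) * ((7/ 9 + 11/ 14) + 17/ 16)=-39705/ 392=-101.29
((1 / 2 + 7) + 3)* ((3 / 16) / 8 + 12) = 32319 / 256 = 126.25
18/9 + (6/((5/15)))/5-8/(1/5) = -172/5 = -34.40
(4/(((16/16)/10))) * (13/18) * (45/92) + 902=21071/23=916.13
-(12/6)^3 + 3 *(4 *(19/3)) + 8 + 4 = 80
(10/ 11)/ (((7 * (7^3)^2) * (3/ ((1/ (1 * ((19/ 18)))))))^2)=360/ 2693223822283379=0.00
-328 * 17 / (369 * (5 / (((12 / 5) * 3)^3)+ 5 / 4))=-705024 / 58945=-11.96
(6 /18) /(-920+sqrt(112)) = -115 /317358 - sqrt(7) /634716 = -0.00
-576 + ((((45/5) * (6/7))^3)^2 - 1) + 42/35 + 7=123639962724/588245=210184.47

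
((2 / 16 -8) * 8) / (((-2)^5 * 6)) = 21 / 64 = 0.33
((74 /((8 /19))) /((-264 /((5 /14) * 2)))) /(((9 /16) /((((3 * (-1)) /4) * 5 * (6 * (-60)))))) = -87875 /77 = -1141.23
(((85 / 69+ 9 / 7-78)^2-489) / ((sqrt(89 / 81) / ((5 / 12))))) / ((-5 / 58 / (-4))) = 70476231694 * sqrt(89) / 6920907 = 96067.10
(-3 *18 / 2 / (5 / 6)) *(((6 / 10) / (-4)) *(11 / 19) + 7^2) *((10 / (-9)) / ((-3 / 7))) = -390327 / 95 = -4108.71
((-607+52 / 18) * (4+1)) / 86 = -27185 / 774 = -35.12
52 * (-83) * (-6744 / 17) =29107104 / 17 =1712182.59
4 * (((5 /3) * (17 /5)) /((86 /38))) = 1292 /129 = 10.02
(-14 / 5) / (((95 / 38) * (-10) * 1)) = 14 / 125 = 0.11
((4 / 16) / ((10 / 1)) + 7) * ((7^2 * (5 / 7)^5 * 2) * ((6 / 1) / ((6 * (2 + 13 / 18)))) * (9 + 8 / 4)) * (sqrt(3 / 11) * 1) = 1580625 * sqrt(33) / 33614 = 270.13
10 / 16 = 5 / 8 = 0.62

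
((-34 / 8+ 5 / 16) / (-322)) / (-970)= -0.00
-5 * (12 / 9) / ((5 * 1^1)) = -4 / 3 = -1.33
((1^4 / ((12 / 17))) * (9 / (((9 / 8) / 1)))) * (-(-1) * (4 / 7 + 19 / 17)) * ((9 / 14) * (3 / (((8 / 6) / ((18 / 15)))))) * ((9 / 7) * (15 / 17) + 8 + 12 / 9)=20280699 / 58310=347.81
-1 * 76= -76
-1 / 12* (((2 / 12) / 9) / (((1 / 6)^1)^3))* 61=-61 / 3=-20.33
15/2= 7.50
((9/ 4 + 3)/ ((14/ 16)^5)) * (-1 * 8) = -196608/ 2401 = -81.89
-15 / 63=-5 / 21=-0.24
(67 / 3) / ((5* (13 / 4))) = 268 / 195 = 1.37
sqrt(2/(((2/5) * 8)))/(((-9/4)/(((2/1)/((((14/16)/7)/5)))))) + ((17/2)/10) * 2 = 17/10 - 80 * sqrt(10)/9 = -26.41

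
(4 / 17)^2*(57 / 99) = 304 / 9537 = 0.03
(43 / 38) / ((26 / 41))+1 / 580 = 127941 / 71630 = 1.79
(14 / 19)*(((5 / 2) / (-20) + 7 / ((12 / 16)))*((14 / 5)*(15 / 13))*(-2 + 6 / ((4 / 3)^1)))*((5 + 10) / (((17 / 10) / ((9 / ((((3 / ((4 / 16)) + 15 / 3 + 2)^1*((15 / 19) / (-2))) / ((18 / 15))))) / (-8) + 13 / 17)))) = 590205 / 1292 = 456.82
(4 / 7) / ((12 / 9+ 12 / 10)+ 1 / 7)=60 / 281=0.21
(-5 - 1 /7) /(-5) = 36 /35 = 1.03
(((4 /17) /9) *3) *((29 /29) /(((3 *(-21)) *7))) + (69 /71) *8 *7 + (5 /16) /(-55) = 15293672579 /281047536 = 54.42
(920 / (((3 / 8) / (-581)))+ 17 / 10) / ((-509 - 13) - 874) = 42761549 / 41880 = 1021.05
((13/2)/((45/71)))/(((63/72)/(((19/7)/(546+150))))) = 17537/383670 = 0.05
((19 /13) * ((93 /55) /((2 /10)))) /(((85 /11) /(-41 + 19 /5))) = -328662 /5525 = -59.49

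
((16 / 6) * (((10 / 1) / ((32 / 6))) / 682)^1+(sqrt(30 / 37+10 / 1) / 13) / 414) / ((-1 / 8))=-20 / 341 - 80 * sqrt(37) / 99567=-0.06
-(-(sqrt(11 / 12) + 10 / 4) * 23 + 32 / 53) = 23 * sqrt(33) / 6 + 6031 / 106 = 78.92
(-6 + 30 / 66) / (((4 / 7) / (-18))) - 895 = -15847 / 22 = -720.32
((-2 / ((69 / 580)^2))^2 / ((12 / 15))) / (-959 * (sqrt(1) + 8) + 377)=-282912400000 / 93547208367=-3.02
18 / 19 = 0.95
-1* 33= -33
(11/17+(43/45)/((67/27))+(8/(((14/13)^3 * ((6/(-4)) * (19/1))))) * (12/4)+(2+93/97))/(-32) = -11940268717/115202833760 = -0.10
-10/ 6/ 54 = -5/ 162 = -0.03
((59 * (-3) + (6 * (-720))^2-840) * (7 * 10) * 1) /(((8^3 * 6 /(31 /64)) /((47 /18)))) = 105737469565 /196608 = 537808.58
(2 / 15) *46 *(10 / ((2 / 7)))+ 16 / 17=10996 / 51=215.61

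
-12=-12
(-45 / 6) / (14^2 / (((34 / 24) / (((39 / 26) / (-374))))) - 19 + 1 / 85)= 79475 / 207092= 0.38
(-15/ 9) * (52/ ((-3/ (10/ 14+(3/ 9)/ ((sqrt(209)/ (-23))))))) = 5.31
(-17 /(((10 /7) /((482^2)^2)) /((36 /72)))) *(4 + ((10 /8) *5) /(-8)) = -41347795190177 /40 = -1033694879754.42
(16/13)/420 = 4/1365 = 0.00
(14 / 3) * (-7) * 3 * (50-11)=-3822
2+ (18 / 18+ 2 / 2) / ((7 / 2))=18 / 7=2.57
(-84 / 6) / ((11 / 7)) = -8.91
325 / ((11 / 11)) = 325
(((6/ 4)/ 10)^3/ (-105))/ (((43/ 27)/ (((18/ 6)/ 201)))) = -243/ 806680000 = -0.00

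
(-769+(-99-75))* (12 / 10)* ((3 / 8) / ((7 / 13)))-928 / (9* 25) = -4990879 / 6300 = -792.20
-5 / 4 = -1.25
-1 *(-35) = 35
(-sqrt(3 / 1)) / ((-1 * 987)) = sqrt(3) / 987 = 0.00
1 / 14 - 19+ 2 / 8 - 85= -2903 / 28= -103.68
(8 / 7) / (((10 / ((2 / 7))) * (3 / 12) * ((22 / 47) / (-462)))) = -128.91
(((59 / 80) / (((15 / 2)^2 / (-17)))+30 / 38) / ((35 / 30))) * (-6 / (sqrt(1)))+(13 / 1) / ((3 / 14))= 2880421 / 49875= 57.75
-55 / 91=-0.60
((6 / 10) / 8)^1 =3 / 40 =0.08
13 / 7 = 1.86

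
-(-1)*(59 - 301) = -242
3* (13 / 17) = 39 / 17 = 2.29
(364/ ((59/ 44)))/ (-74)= -8008/ 2183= -3.67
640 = 640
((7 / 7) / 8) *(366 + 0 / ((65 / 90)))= 183 / 4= 45.75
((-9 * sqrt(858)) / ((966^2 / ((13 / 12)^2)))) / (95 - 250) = 169 * sqrt(858) / 2314226880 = 0.00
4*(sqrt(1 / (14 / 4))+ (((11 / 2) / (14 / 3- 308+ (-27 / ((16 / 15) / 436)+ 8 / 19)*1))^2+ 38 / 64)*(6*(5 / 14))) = 4*sqrt(14) / 7+ 1904919675706365 / 374299858141496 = 7.23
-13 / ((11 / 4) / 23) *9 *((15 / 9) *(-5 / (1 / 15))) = 1345500 / 11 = 122318.18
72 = 72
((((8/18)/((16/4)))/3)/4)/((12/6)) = 1/216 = 0.00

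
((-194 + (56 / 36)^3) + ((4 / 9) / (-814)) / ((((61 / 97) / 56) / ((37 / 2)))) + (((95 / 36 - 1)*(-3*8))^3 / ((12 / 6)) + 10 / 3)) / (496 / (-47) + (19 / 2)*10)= -703837711432 / 1941472071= -362.53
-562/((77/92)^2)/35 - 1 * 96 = -24678208/207515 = -118.92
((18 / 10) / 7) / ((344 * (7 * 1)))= 9 / 84280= 0.00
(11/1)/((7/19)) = 209/7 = 29.86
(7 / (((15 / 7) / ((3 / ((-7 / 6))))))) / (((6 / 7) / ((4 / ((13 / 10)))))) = -392 / 13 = -30.15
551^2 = 303601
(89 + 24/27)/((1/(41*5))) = 165845/9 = 18427.22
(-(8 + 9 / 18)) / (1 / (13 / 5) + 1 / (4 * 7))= -20.22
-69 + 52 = -17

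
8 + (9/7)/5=289/35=8.26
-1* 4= -4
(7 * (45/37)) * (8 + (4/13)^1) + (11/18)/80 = 48994091/692640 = 70.74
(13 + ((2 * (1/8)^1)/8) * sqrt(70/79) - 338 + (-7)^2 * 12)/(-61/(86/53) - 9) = -22618/4007 - 43 * sqrt(5530)/5064848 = -5.65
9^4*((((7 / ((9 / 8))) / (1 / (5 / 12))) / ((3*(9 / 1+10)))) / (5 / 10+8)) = 11340 / 323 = 35.11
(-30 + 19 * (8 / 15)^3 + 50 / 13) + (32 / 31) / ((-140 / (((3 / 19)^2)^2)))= -28874553550852 / 1240769950875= -23.27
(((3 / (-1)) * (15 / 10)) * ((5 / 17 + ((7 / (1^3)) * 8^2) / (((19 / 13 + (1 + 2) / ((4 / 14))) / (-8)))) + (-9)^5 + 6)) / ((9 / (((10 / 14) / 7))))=784357285 / 259063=3027.67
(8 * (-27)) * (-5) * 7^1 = 7560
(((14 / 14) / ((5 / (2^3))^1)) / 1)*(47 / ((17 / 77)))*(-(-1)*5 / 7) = 4136 / 17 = 243.29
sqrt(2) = 1.41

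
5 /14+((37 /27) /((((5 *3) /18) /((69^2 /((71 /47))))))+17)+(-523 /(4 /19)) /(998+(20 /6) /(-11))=1700982755699 /327264560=5197.58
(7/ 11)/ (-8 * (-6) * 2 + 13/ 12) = 84/ 12815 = 0.01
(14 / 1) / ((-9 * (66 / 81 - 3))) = 42 / 59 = 0.71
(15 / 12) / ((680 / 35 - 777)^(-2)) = 140609045 / 196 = 717393.09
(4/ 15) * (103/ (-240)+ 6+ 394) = 95897/ 900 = 106.55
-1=-1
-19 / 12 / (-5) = 19 / 60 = 0.32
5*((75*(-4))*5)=-7500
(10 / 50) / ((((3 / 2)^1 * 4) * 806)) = 1 / 24180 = 0.00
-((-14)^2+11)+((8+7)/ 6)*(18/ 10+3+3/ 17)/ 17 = -119223/ 578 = -206.27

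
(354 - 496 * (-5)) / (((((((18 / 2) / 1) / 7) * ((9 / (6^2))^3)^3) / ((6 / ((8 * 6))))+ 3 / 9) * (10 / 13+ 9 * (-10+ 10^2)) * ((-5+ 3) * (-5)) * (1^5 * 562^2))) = 792250368 / 238650504478525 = 0.00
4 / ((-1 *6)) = -2 / 3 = -0.67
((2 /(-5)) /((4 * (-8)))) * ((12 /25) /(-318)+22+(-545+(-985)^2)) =321213787 /26500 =12121.27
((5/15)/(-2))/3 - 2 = -2.06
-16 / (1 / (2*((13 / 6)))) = -208 / 3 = -69.33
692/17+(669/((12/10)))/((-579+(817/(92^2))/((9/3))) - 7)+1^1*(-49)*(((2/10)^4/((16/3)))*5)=4014780592279/101176486000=39.68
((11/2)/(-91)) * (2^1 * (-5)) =55/91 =0.60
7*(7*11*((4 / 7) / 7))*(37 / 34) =814 / 17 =47.88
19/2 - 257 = -495/2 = -247.50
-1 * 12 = -12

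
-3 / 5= -0.60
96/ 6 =16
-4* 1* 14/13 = -56/13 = -4.31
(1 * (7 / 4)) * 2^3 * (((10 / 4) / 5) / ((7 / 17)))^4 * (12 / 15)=83521 / 3430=24.35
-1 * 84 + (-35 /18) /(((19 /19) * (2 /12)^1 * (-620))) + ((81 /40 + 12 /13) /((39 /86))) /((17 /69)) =-76944056 /1335945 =-57.60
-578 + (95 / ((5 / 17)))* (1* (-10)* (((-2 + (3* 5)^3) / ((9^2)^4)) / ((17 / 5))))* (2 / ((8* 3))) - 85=-171241458313 / 258280326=-663.01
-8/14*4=-16/7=-2.29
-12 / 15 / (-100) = 0.01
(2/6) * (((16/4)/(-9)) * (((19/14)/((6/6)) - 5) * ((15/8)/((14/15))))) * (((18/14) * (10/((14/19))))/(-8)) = -363375/153664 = -2.36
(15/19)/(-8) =-15/152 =-0.10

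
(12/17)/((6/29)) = 58/17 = 3.41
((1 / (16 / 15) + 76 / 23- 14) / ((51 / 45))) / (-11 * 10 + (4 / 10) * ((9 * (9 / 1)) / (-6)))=269325 / 3609712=0.07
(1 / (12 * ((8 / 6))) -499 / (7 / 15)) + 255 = -91193 / 112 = -814.22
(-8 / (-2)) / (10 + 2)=1 / 3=0.33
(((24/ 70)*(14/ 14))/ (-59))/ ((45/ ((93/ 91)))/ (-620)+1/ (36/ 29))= -103788/ 13118945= -0.01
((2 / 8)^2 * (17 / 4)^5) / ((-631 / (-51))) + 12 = 19.00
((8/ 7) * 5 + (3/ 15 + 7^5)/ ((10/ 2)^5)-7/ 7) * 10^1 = 100.93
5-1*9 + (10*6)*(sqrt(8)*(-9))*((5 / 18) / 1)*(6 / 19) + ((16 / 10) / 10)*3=-1800*sqrt(2) / 19-88 / 25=-137.50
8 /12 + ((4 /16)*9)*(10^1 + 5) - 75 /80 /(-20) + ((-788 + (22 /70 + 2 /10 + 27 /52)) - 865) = -141305057 /87360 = -1617.50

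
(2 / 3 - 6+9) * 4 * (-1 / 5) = -44 / 15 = -2.93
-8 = -8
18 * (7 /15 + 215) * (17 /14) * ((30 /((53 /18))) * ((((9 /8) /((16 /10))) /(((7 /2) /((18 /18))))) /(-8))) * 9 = -56326185 /5194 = -10844.47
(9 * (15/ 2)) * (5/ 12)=225/ 8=28.12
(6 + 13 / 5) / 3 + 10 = 193 / 15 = 12.87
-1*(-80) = 80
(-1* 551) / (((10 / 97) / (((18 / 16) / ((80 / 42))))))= -10101483 / 3200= -3156.71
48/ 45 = 16/ 15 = 1.07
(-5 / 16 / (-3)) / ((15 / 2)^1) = 1 / 72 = 0.01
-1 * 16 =-16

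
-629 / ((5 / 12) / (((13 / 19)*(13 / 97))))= -1275612 / 9215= -138.43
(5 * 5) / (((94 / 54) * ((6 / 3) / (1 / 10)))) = 135 / 188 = 0.72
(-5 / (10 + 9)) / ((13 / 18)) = -90 / 247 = -0.36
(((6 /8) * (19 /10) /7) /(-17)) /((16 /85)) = -0.06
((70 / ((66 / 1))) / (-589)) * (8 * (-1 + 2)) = -280 / 19437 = -0.01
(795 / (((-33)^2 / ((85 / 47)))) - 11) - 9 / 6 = -381475 / 34122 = -11.18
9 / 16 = 0.56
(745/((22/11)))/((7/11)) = 8195/14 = 585.36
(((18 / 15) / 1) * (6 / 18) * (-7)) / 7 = -2 / 5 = -0.40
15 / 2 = 7.50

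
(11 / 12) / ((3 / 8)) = 22 / 9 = 2.44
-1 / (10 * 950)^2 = -1 / 90250000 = -0.00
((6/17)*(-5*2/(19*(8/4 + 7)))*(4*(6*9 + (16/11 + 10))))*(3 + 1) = -76800/3553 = -21.62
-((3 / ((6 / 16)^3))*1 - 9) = -431 / 9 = -47.89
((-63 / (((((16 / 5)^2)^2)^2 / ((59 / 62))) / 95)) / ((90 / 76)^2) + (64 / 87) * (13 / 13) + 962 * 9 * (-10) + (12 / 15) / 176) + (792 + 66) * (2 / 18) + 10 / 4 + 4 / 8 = -82645068668292657953 / 955640960778240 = -86481.30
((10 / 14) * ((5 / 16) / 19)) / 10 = 0.00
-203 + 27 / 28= -5657 / 28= -202.04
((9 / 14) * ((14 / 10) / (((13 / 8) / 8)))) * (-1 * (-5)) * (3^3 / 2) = 299.08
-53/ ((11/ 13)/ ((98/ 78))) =-2597/ 33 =-78.70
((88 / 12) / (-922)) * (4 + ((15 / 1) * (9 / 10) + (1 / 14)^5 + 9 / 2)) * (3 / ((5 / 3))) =-390460257 / 1239684320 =-0.31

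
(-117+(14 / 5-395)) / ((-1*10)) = 50.92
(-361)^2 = 130321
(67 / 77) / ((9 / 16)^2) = 2.75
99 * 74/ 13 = 7326/ 13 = 563.54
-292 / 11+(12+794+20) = 8794 / 11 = 799.45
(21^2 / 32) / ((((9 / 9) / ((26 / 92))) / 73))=418509 / 1472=284.31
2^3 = 8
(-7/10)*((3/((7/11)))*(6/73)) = -99/365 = -0.27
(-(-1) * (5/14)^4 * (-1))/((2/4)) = -625/19208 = -0.03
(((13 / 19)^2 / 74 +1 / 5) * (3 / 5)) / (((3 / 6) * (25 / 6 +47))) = 496062 / 102514975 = 0.00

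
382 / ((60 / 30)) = 191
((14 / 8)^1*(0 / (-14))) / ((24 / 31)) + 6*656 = 3936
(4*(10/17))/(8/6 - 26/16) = -960/119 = -8.07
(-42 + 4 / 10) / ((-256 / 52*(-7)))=-169 / 140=-1.21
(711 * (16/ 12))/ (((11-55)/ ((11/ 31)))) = -237/ 31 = -7.65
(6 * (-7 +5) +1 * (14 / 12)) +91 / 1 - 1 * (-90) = 1021 / 6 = 170.17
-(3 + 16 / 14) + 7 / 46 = -1285 / 322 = -3.99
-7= -7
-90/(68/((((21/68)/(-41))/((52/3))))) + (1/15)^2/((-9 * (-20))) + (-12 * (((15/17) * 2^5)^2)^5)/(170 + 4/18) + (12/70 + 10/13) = -21190753380475461715910832621358142809/933379476017644076148000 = -22703256204955.25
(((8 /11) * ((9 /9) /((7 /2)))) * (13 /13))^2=256 /5929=0.04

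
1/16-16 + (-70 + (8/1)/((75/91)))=-91477/1200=-76.23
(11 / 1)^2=121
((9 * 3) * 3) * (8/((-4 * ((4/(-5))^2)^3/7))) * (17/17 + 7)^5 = -141750000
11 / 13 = 0.85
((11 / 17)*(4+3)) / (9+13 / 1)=7 / 34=0.21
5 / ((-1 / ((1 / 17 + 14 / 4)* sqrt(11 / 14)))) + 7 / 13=7 / 13 -605* sqrt(154) / 476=-15.23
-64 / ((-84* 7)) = 0.11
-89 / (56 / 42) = -267 / 4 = -66.75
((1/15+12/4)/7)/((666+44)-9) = 46/73605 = 0.00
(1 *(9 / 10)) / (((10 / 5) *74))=9 / 1480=0.01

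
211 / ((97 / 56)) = 11816 / 97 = 121.81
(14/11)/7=2/11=0.18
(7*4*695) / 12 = 4865 / 3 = 1621.67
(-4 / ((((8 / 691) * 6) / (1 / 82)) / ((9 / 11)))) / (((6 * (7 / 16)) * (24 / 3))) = -691 / 25256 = -0.03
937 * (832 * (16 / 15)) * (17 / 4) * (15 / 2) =26505856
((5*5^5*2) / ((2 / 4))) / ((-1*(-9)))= 62500 / 9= 6944.44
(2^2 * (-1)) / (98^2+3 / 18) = -24 / 57625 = -0.00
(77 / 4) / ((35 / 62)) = 341 / 10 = 34.10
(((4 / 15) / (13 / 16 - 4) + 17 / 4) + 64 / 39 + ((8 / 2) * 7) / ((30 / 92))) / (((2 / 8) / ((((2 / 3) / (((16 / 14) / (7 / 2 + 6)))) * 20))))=485023469 / 11934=40642.15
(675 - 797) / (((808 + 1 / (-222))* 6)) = -4514 / 179375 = -0.03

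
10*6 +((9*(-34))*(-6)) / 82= 3378 / 41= 82.39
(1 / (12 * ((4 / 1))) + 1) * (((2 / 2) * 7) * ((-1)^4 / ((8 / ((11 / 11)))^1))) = 343 / 384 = 0.89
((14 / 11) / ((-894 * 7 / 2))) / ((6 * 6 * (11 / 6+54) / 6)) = -2 / 1647195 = -0.00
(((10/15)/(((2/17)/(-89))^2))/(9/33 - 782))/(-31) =25180859/1599414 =15.74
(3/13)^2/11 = 9/1859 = 0.00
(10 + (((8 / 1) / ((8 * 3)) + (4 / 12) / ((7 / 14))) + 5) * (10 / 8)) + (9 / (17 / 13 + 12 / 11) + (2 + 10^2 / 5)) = 29671 / 686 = 43.25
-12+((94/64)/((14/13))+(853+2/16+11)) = 382363/448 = 853.49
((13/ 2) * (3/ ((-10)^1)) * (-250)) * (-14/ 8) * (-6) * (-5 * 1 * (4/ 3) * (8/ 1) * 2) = -546000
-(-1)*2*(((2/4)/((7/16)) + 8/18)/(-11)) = -200/693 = -0.29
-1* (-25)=25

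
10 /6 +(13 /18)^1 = 43 /18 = 2.39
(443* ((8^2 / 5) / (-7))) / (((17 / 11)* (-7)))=311872 / 4165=74.88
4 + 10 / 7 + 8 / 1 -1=12.43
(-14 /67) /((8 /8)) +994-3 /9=993.46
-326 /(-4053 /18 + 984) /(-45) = 652 /68295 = 0.01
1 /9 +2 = 19 /9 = 2.11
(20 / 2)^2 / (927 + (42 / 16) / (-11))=1760 / 16311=0.11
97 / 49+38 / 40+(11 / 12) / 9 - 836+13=-5424092 / 6615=-819.97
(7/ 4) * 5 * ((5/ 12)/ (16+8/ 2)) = 35/ 192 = 0.18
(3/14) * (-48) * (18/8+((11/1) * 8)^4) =-4317806754/7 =-616829536.29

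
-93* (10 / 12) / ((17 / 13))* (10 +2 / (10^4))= -20150403 / 34000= -592.66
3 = 3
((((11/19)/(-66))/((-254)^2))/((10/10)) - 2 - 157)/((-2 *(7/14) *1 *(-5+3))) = -1169417017/14709648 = -79.50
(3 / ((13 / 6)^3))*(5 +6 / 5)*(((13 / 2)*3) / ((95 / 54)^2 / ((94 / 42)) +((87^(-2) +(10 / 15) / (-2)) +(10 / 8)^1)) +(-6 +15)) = 387793574433 / 12132082261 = 31.96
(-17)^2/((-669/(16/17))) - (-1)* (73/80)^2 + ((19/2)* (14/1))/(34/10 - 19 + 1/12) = -244125893/29971200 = -8.15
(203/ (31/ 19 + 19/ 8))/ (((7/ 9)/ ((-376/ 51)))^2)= 64467456/ 14161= 4552.46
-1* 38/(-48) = 19/24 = 0.79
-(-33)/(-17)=-33/17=-1.94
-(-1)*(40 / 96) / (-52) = -5 / 624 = -0.01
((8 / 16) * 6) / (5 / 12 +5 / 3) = 36 / 25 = 1.44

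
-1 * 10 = -10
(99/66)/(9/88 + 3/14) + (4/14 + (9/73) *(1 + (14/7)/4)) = 346041/66430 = 5.21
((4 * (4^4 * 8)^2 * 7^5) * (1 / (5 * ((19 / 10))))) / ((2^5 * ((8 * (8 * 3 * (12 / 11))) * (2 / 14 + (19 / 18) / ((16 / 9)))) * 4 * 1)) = 3855122432 / 2565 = 1502971.71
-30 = -30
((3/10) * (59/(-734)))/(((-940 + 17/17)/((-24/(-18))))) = 59/1723065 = 0.00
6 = 6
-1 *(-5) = 5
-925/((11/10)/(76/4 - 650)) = 5836750/11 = 530613.64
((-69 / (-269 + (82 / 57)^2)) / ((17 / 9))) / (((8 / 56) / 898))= 12682815894 / 14743369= 860.24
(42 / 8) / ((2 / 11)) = 231 / 8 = 28.88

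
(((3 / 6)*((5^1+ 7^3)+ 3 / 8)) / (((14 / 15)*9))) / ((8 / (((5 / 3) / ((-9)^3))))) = -23225 / 3919104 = -0.01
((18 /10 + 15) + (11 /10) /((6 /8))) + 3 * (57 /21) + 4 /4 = 27.41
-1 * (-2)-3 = -1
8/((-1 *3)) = -8/3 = -2.67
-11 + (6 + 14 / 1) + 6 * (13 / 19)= 249 / 19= 13.11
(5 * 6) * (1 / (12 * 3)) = 5 / 6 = 0.83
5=5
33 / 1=33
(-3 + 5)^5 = 32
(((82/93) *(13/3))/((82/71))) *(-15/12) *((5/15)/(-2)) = 4615/6696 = 0.69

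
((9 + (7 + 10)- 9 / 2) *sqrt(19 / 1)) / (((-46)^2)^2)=43 *sqrt(19) / 8954912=0.00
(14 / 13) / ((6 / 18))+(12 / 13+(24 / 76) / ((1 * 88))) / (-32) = 1113513 / 347776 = 3.20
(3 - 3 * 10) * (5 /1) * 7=-945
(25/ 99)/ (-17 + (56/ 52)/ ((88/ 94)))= -650/ 40797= -0.02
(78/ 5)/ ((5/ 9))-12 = 402/ 25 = 16.08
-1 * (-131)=131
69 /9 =23 /3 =7.67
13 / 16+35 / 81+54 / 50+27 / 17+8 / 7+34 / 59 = 1281161057 / 227480400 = 5.63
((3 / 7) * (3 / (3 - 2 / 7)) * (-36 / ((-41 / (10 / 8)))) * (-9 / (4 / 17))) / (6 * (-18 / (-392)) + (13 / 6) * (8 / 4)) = -1821771 / 422218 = -4.31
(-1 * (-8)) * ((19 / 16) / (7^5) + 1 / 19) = 269273 / 638666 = 0.42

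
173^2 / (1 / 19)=568651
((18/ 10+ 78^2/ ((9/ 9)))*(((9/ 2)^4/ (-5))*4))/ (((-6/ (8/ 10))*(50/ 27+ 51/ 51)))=93340.36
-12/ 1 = -12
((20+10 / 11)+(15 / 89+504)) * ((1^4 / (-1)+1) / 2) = 0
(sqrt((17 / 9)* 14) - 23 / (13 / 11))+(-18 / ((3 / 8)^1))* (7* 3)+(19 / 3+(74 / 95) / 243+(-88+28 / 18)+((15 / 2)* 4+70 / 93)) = -10017900868 / 9303255+sqrt(238) / 3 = -1071.67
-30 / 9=-10 / 3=-3.33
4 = 4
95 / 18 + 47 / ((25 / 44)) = 39599 / 450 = 88.00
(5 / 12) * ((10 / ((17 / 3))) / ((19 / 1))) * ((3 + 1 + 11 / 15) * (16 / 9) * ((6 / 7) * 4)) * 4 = 90880 / 20349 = 4.47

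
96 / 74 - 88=-86.70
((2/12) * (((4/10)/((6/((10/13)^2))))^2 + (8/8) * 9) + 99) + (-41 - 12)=73259365/1542294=47.50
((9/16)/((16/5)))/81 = 5/2304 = 0.00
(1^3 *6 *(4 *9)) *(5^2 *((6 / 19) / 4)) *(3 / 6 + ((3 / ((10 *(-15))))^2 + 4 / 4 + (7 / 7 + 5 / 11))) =6582141 / 5225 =1259.74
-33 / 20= -1.65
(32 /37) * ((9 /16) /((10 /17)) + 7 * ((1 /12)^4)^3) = 0.83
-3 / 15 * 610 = -122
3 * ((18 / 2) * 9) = 243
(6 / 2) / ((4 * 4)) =3 / 16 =0.19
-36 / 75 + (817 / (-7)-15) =-23134 / 175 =-132.19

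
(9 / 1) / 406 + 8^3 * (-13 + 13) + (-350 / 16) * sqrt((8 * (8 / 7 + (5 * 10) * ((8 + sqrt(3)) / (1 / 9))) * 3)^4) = -9921143394513 / 58 - 40836960000 * sqrt(3) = -241785886003.78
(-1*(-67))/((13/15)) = 1005/13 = 77.31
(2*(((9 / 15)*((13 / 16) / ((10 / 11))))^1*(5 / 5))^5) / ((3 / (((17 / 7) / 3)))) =27446873004837 / 1146880000000000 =0.02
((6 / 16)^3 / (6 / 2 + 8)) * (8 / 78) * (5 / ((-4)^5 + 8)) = -45 / 18596864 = -0.00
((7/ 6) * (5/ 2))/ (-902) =-35/ 10824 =-0.00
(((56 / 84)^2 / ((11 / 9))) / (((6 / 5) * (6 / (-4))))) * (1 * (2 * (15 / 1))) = -200 / 33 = -6.06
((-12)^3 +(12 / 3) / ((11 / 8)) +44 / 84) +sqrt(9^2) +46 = -385670 / 231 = -1669.57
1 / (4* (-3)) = -1 / 12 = -0.08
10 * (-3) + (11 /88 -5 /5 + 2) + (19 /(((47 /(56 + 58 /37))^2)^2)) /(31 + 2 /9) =-565472900592969951 /20558651985296968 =-27.51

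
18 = 18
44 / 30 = 22 / 15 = 1.47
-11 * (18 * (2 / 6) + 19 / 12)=-1001 / 12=-83.42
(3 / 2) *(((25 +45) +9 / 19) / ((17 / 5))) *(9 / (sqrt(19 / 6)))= 180765 *sqrt(114) / 12274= 157.25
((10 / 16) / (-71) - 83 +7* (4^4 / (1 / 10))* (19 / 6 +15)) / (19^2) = 901.56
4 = 4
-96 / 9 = -32 / 3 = -10.67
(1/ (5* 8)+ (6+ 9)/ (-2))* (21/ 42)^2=-299/ 160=-1.87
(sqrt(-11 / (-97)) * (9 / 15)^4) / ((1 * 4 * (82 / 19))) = 1539 * sqrt(1067) / 19885000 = 0.00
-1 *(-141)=141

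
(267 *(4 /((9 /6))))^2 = 506944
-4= -4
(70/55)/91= 2/143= 0.01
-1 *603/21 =-201/7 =-28.71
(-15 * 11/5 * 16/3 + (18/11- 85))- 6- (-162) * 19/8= 5253/44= 119.39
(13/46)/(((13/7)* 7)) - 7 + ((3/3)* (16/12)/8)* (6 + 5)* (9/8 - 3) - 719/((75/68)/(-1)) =17704781/27600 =641.48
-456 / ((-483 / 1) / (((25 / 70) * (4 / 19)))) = 80 / 1127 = 0.07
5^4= 625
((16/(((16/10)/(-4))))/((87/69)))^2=1006.42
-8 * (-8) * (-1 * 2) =-128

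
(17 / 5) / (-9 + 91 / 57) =-969 / 2110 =-0.46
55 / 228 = 0.24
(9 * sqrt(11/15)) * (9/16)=27 * sqrt(165)/80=4.34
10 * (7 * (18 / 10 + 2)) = 266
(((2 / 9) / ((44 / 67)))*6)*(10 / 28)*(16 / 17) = 2680 / 3927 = 0.68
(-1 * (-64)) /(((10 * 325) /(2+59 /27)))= 3616 /43875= 0.08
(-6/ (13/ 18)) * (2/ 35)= -216/ 455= -0.47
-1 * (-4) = 4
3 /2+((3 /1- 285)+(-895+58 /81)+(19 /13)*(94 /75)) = -1172.95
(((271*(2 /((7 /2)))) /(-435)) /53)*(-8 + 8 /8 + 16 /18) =11924 /290493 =0.04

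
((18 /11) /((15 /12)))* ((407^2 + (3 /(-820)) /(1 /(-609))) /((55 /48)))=117360582048 /620125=189253.11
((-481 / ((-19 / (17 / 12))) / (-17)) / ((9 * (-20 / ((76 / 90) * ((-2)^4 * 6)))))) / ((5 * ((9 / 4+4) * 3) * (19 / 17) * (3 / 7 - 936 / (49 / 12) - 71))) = -246568 / 8151890625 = -0.00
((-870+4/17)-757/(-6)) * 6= -75847/17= -4461.59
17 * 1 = 17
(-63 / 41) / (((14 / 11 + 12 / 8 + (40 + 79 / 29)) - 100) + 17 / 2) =20097 / 601675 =0.03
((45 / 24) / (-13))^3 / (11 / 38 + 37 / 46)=-1474875 / 537684992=-0.00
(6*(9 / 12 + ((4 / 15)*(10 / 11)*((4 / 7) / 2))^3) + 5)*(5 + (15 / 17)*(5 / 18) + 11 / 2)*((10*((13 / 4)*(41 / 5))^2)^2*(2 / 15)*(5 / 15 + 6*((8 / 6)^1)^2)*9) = 863353840541587427279 / 12699918000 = 67981056298.28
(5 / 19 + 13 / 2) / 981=257 / 37278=0.01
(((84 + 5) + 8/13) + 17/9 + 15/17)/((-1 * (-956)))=183757/1901484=0.10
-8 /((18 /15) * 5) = -4 /3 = -1.33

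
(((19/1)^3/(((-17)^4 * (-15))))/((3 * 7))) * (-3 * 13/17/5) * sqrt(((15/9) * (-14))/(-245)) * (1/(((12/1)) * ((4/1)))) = 89167 * sqrt(42)/751388324400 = 0.00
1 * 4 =4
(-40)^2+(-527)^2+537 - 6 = 279860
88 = 88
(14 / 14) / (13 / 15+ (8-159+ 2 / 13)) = -195 / 29246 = -0.01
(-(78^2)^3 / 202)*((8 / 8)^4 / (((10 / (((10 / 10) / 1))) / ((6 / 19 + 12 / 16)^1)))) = -1140072978564 / 9595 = -118819487.08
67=67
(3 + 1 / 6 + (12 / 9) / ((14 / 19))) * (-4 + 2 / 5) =-627 / 35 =-17.91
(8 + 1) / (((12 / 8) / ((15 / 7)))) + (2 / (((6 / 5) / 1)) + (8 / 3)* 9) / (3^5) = 66149 / 5103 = 12.96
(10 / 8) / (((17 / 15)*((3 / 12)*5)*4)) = 15 / 68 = 0.22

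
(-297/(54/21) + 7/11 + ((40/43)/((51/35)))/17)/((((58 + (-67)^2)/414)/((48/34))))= -14.76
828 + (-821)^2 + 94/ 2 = 674916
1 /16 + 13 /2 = 105 /16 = 6.56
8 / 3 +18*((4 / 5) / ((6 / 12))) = 31.47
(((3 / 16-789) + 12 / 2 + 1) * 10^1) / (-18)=62545 / 144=434.34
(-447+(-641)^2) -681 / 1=409753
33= 33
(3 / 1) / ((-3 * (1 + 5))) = -1 / 6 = -0.17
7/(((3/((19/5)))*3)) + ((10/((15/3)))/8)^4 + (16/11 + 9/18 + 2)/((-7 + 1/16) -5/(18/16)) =542501417/207694080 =2.61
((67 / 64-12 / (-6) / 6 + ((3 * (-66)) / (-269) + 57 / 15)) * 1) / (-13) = -1527817 / 3357120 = -0.46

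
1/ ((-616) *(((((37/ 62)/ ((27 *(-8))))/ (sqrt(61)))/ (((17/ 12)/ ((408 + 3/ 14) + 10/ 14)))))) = 0.02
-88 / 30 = -44 / 15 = -2.93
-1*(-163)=163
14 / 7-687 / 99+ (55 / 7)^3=5434466 / 11319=480.12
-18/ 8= -9/ 4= -2.25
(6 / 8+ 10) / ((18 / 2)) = 43 / 36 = 1.19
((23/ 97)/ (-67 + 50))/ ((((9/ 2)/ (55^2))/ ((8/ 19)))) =-1113200/ 281979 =-3.95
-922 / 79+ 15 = 263 / 79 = 3.33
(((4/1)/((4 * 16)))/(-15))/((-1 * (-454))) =-1/108960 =-0.00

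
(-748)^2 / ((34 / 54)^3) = 38106288 / 17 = 2241546.35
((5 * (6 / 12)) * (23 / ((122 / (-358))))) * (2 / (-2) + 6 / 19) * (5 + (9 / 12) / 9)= 267605 / 456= 586.85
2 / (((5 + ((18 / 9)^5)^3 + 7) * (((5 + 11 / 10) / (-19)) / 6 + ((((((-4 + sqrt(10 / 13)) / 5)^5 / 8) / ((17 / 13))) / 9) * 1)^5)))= -100358851190987194262353916671568187909068608217327369928359985351562500 / 88015592894946801250350350070441528834194602049826076428938347301925416137 - 5965273546989526621073799087589941931880852580070495605468750 * sqrt(130) / 88015592894946801250350350070441528834194602049826076428938347301925416137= -0.00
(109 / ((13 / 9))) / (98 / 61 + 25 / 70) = 279258 / 7267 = 38.43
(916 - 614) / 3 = 302 / 3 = 100.67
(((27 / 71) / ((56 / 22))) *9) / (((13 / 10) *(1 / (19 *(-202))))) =-25647435 / 6461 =-3969.58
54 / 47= 1.15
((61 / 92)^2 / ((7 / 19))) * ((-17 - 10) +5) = -777689 / 29624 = -26.25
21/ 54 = 7/ 18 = 0.39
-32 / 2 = -16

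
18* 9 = 162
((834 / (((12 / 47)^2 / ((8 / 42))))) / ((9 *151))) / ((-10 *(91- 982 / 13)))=-3991663 / 344180340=-0.01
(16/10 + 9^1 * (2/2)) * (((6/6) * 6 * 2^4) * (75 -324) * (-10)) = 2533824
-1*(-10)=10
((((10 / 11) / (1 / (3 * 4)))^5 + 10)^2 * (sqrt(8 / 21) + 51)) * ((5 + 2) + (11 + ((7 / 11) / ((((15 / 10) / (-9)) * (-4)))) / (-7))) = 22014369377696.66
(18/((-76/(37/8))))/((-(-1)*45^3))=-37/3078000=-0.00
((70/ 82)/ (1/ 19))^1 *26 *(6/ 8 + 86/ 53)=4348435/ 4346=1000.56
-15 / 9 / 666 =-0.00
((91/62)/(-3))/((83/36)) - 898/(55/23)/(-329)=43262872/46558435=0.93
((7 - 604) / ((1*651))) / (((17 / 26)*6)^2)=-33631 / 564417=-0.06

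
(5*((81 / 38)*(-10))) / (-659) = 2025 / 12521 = 0.16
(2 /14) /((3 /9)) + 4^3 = 451 /7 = 64.43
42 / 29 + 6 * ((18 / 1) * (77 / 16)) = 60459 / 116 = 521.20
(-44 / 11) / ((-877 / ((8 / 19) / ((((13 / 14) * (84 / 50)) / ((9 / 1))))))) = 2400 / 216619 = 0.01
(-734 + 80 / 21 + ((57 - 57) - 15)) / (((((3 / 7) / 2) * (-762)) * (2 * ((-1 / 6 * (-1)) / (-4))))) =-62596 / 1143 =-54.76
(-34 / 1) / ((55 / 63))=-2142 / 55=-38.95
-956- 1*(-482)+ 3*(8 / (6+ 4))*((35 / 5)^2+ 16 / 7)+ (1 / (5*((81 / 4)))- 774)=-3189104 / 2835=-1124.90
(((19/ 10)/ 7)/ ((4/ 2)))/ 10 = 19/ 1400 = 0.01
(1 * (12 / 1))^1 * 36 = 432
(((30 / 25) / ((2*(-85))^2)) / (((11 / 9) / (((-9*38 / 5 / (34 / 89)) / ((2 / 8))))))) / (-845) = 821826 / 28541459375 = 0.00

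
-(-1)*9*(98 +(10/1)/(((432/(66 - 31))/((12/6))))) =896.58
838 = 838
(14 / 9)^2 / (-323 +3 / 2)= -392 / 52083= -0.01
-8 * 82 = -656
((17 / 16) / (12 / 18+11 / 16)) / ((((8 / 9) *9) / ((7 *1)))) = 357 / 520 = 0.69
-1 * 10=-10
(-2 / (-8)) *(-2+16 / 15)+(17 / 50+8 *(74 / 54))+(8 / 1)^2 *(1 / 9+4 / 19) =405968 / 12825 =31.65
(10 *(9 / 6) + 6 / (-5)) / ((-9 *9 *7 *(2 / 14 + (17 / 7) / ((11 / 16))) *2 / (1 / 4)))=-253 / 305640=-0.00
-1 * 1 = -1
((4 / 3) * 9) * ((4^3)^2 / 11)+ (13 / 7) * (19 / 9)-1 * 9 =3093056 / 693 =4463.28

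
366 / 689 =0.53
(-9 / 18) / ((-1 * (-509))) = -1 / 1018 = -0.00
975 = 975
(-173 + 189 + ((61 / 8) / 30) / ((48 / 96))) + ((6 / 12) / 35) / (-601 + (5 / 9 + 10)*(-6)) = 5527379 / 334824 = 16.51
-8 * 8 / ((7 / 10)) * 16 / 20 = -512 / 7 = -73.14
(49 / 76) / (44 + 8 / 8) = 49 / 3420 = 0.01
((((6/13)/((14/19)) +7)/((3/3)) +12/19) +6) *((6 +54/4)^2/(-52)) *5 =-277335/532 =-521.31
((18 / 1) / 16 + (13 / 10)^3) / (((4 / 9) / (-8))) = -14949 / 250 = -59.80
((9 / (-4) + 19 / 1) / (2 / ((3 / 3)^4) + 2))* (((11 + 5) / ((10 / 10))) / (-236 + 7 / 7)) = -67 / 235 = -0.29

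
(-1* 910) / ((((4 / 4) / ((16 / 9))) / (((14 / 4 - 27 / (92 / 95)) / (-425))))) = -1632904 / 17595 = -92.81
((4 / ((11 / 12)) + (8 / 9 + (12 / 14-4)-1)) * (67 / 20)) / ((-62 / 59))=-3039857 / 859320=-3.54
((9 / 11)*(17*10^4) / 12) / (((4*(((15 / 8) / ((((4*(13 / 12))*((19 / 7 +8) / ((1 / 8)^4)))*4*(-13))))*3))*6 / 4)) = -2353561600000 / 693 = -3396192784.99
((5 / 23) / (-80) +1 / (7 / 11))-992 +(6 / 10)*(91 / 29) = -988.55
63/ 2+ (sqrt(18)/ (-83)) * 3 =31.35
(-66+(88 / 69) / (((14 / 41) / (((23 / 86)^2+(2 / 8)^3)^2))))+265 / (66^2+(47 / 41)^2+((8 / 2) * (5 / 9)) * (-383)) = -65.90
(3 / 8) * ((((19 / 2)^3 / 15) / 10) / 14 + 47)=796459 / 44800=17.78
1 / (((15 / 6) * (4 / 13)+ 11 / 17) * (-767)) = -17 / 18467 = -0.00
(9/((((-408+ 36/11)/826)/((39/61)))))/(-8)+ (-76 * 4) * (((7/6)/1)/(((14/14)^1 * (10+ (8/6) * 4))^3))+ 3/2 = 1806020259/629374576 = 2.87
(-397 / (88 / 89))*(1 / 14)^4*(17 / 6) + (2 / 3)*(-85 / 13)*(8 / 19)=-1.86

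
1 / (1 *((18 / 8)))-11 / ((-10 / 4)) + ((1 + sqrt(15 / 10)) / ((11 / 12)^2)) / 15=24 *sqrt(6) / 605 + 5362 / 1089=5.02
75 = 75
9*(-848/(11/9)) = -68688/11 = -6244.36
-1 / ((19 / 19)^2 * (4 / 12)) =-3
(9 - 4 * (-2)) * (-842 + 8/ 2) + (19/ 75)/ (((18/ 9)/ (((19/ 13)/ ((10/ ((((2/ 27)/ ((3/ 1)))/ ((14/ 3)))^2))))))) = -9923186636639/ 696559500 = -14246.00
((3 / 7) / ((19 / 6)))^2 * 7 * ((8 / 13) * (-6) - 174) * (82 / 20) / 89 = -438372 / 417677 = -1.05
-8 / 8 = -1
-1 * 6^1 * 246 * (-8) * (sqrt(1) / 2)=5904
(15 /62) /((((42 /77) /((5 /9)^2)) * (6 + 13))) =1375 /190836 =0.01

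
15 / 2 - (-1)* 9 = 33 / 2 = 16.50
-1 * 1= -1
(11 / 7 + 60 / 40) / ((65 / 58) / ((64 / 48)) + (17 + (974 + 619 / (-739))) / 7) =3686132 / 170770095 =0.02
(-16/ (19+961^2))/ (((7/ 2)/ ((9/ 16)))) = -9/ 3232390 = -0.00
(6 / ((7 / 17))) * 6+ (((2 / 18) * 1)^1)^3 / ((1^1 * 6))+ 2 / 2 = 2707513 / 30618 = 88.43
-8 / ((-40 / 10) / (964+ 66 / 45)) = 28964 / 15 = 1930.93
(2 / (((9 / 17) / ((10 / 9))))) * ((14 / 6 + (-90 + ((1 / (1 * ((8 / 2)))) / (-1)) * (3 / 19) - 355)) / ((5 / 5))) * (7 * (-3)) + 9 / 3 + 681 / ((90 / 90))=61110191 / 1539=39707.73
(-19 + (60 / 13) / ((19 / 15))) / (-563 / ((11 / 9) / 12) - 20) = 41723 / 15072928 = 0.00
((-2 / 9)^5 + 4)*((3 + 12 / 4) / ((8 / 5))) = 295205 / 19683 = 15.00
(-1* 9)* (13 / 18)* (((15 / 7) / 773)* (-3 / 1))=585 / 10822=0.05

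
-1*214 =-214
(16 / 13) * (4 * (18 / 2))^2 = 20736 / 13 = 1595.08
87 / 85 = 1.02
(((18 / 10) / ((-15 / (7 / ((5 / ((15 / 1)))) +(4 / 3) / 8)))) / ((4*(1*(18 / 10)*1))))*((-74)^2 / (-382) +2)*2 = 74803 / 8595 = 8.70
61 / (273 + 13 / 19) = 1159 / 5200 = 0.22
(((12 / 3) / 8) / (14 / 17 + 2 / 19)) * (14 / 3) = 2261 / 900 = 2.51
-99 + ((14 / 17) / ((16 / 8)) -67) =-2815 / 17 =-165.59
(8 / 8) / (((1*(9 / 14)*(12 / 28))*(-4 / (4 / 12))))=-49 / 162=-0.30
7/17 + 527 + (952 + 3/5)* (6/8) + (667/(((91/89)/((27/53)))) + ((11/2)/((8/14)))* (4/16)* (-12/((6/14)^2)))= 13941532379/9838920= 1416.98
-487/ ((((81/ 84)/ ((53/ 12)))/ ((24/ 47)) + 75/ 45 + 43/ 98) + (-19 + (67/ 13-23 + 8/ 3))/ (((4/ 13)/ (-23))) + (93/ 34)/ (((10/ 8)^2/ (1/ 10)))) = -64501689000/ 338749722391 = -0.19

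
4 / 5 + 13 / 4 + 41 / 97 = 8677 / 1940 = 4.47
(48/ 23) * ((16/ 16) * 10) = 480/ 23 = 20.87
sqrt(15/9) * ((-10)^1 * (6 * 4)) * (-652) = 52160 * sqrt(15) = 202014.81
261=261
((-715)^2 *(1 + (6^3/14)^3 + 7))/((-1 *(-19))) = 645399068600/6517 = 99033154.61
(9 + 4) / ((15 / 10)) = 8.67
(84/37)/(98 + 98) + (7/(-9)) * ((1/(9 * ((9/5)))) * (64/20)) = -26821/188811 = -0.14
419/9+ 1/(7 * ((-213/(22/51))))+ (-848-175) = -74249834/76041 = -976.44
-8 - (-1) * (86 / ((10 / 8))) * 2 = 648 / 5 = 129.60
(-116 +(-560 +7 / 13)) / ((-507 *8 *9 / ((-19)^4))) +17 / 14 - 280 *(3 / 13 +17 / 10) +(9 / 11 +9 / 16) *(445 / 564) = 8578398390775 / 4579743168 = 1873.12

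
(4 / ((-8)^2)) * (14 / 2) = 7 / 16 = 0.44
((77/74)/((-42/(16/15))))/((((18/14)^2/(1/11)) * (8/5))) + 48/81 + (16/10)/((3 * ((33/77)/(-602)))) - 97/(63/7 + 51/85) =-1637084239/2157840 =-758.67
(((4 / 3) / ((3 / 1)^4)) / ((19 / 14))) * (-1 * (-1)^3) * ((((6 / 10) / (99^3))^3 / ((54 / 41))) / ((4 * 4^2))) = 287 / 8435418263263940061366000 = 0.00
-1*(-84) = 84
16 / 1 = 16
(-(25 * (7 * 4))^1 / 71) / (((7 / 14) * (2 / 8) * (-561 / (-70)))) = -392000 / 39831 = -9.84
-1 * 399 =-399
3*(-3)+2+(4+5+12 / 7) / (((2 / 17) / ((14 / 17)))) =68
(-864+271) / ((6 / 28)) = -8302 / 3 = -2767.33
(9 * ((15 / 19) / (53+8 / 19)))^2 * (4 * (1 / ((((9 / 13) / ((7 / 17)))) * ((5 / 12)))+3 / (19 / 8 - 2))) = 2336688 / 3502765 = 0.67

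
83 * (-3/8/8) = -249/64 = -3.89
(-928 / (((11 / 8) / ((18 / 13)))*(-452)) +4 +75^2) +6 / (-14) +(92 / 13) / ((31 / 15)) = 5634.06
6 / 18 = 1 / 3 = 0.33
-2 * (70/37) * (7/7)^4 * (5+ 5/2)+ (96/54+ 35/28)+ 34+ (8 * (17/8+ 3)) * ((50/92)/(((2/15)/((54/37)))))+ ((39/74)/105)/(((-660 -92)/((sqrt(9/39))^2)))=101821985659/403169760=252.55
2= 2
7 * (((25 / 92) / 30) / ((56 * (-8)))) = -5 / 35328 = -0.00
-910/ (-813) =910/ 813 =1.12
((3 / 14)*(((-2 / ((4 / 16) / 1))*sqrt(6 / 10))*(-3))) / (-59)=-36*sqrt(15) / 2065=-0.07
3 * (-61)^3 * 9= -6128487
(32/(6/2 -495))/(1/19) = -152/123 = -1.24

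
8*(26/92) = 52/23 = 2.26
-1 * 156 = -156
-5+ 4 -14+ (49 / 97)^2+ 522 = 4772764 / 9409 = 507.26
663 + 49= 712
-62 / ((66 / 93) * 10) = -961 / 110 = -8.74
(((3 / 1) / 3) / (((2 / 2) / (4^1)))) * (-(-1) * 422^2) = 712336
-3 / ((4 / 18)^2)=-243 / 4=-60.75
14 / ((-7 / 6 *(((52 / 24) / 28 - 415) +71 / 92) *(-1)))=-0.03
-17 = -17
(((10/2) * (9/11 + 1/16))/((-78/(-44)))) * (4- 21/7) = 775/312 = 2.48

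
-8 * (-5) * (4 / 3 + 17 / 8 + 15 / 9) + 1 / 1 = 206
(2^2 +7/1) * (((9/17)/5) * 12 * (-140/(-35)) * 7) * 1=33264/85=391.34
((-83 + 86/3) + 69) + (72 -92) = -16/3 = -5.33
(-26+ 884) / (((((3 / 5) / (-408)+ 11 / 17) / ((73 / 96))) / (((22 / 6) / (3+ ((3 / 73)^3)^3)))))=574614061560514175459545 / 465203278168784893548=1235.19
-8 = -8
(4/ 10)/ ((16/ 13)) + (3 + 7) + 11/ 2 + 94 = 4393/ 40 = 109.82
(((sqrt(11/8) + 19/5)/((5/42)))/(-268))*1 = -399/3350 - 21*sqrt(22)/2680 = -0.16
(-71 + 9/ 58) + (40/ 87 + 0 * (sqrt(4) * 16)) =-12247/ 174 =-70.39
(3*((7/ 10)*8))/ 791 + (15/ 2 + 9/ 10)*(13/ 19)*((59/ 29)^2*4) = 95.18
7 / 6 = 1.17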